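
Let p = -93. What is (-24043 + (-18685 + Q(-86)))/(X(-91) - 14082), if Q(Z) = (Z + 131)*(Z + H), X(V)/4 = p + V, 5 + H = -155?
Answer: 26899/7409 ≈ 3.6306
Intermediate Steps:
H = -160 (H = -5 - 155 = -160)
X(V) = -372 + 4*V (X(V) = 4*(-93 + V) = -372 + 4*V)
Q(Z) = (-160 + Z)*(131 + Z) (Q(Z) = (Z + 131)*(Z - 160) = (131 + Z)*(-160 + Z) = (-160 + Z)*(131 + Z))
(-24043 + (-18685 + Q(-86)))/(X(-91) - 14082) = (-24043 + (-18685 + (-20960 + (-86)**2 - 29*(-86))))/((-372 + 4*(-91)) - 14082) = (-24043 + (-18685 + (-20960 + 7396 + 2494)))/((-372 - 364) - 14082) = (-24043 + (-18685 - 11070))/(-736 - 14082) = (-24043 - 29755)/(-14818) = -53798*(-1/14818) = 26899/7409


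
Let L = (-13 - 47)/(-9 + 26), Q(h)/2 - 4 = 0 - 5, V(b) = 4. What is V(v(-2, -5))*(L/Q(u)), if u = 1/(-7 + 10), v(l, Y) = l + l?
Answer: 120/17 ≈ 7.0588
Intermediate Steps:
v(l, Y) = 2*l
u = ⅓ (u = 1/3 = ⅓ ≈ 0.33333)
Q(h) = -2 (Q(h) = 8 + 2*(0 - 5) = 8 + 2*(-5) = 8 - 10 = -2)
L = -60/17 ≈ -3.5294
V(v(-2, -5))*(L/Q(u)) = 4*(-60/17/(-2)) = 4*(-60/17*(-½)) = 4*(30/17) = 120/17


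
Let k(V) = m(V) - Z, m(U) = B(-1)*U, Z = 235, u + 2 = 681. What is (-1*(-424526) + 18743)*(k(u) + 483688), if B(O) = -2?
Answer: 213697768555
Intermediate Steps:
u = 679 (u = -2 + 681 = 679)
m(U) = -2*U
k(V) = -235 - 2*V (k(V) = -2*V - 1*235 = -2*V - 235 = -235 - 2*V)
(-1*(-424526) + 18743)*(k(u) + 483688) = (-1*(-424526) + 18743)*((-235 - 2*679) + 483688) = (424526 + 18743)*((-235 - 1358) + 483688) = 443269*(-1593 + 483688) = 443269*482095 = 213697768555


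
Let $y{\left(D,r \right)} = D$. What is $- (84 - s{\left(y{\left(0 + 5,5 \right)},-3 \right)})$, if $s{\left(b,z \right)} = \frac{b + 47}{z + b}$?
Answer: $-58$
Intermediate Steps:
$s{\left(b,z \right)} = \frac{47 + b}{b + z}$
$- (84 - s{\left(y{\left(0 + 5,5 \right)},-3 \right)}) = - (84 - \frac{47 + \left(0 + 5\right)}{\left(0 + 5\right) - 3}) = - (84 - \frac{47 + 5}{5 - 3}) = - (84 - \frac{1}{2} \cdot 52) = - (84 - 26) = \left(-1\right) 58 = -58$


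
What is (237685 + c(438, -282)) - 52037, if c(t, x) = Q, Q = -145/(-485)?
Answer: 18007885/97 ≈ 1.8565e+5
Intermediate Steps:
Q = 29/97 (Q = -145*(-1/485) = 29/97 ≈ 0.29897)
c(t, x) = 29/97
(237685 + c(438, -282)) - 52037 = (237685 + 29/97) - 52037 = 23055474/97 - 52037 = 18007885/97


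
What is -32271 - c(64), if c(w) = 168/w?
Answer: -258189/8 ≈ -32274.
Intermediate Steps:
-32271 - c(64) = -32271 - 168/64 = -32271 - 1*21/8 = -32271 - 21/8 = -258189/8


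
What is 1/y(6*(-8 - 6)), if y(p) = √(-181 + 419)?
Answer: √238/238 ≈ 0.064820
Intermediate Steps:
y(p) = √238
1/y(6*(-8 - 6)) = 1/(√238) = √238/238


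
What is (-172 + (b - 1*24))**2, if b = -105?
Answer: 90601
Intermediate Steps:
(-172 + (b - 1*24))**2 = (-172 + (-105 - 1*24))**2 = (-172 + (-105 - 24))**2 = (-172 - 129)**2 = (-301)**2 = 90601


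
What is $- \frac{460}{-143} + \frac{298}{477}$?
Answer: $\frac{262034}{68211} \approx 3.8415$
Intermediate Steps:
$- \frac{460}{-143} + \frac{298}{477} = \left(-460\right) \left(- \frac{1}{143}\right) + 298 \cdot \frac{1}{477} = \frac{460}{143} + \frac{298}{477} = \frac{262034}{68211}$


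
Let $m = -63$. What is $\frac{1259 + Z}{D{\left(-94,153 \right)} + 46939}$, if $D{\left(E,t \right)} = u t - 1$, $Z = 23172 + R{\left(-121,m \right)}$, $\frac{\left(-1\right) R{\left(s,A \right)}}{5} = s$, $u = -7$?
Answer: $\frac{25036}{45867} \approx 0.54584$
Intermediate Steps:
$R{\left(s,A \right)} = - 5 s$
$Z = 23777$ ($Z = 23172 - -605 = 23172 + 605 = 23777$)
$D{\left(E,t \right)} = -1 - 7 t$ ($D{\left(E,t \right)} = - 7 t - 1 = -1 - 7 t$)
$\frac{1259 + Z}{D{\left(-94,153 \right)} + 46939} = \frac{1259 + 23777}{\left(-1 - 1071\right) + 46939} = \frac{25036}{\left(-1 - 1071\right) + 46939} = \frac{25036}{-1072 + 46939} = \frac{25036}{45867}$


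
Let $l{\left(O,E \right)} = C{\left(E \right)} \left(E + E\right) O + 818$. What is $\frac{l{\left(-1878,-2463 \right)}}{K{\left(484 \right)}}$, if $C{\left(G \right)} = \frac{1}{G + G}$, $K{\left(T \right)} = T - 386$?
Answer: $- \frac{530}{49} \approx -10.816$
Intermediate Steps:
$K{\left(T \right)} = -386 + T$
$C{\left(G \right)} = \frac{1}{2 G}$
$l{\left(O,E \right)} = 818 + O$ ($l{\left(O,E \right)} = \frac{1}{2 E} \left(E + E\right) O + 818 = \frac{1}{2 E} 2 E O + 818 = 1 O + 818 = O + 818 = 818 + O$)
$\frac{l{\left(-1878,-2463 \right)}}{K{\left(484 \right)}} = \frac{818 - 1878}{-386 + 484} = - \frac{1060}{98} = \left(-1060\right) \frac{1}{98} = - \frac{530}{49}$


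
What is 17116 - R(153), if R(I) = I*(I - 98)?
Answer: 8701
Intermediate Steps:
R(I) = I*(-98 + I)
17116 - R(153) = 17116 - 153*(-98 + 153) = 17116 - 153*55 = 17116 - 1*8415 = 17116 - 8415 = 8701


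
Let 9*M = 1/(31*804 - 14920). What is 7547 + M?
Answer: 679501693/90036 ≈ 7547.0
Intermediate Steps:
M = 1/90036 (M = 1/(9*(31*804 - 14920)) = 1/(9*(24924 - 14920)) = (⅑)/10004 = (⅑)*(1/10004) = 1/90036 ≈ 1.1107e-5)
7547 + M = 7547 + 1/90036 = 679501693/90036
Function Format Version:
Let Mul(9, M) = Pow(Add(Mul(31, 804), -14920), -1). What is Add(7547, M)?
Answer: Rational(679501693, 90036) ≈ 7547.0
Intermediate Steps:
M = Rational(1, 90036) (M = Mul(Rational(1, 9), Pow(Add(Mul(31, 804), -14920), -1)) = Mul(Rational(1, 9), Pow(Add(24924, -14920), -1)) = Mul(Rational(1, 9), Pow(10004, -1)) = Mul(Rational(1, 9), Rational(1, 10004)) = Rational(1, 90036) ≈ 1.1107e-5)
Add(7547, M) = Add(7547, Rational(1, 90036)) = Rational(679501693, 90036)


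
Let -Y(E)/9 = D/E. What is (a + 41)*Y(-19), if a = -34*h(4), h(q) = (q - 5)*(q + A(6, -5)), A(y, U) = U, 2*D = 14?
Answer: 441/19 ≈ 23.211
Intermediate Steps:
D = 7 (D = (1/2)*14 = 7)
h(q) = (-5 + q)**2 (h(q) = (q - 5)*(q - 5) = (-5 + q)*(-5 + q) = (-5 + q)**2)
a = -34 (a = -34*(25 + 4**2 - 10*4) = -34*(25 + 16 - 40) = -34*1 = -34)
Y(E) = -63/E
(a + 41)*Y(-19) = (-34 + 41)*(-63/(-19)) = 7*(-63*(-1/19)) = 7*(63/19) = 441/19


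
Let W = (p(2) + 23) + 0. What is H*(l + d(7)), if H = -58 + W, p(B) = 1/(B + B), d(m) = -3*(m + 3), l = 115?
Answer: -11815/4 ≈ -2953.8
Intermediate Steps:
d(m) = -9 - 3*m (d(m) = -3*(3 + m) = -9 - 3*m)
p(B) = 1/(2*B)
W = 93/4 (W = ((1/2)/2 + 23) + 0 = ((1/2)*(1/2) + 23) + 0 = (1/4 + 23) + 0 = 93/4 + 0 = 93/4 ≈ 23.250)
H = -139/4 (H = -58 + 93/4 = -139/4 ≈ -34.750)
H*(l + d(7)) = -139*(115 + (-9 - 3*7))/4 = -139*(115 + (-9 - 21))/4 = -139*(115 - 30)/4 = -139/4*85 = -11815/4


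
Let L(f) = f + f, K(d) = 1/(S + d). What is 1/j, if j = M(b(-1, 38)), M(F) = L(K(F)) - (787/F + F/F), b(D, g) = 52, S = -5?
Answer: -2444/39329 ≈ -0.062142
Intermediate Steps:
K(d) = 1/(-5 + d)
L(f) = 2*f
M(F) = -1 - 787/F + 2/(-5 + F) (M(F) = 2/(-5 + F) - (787/F + F/F) = 2/(-5 + F) - (787/F + 1) = 2/(-5 + F) - (1 + 787/F) = 2/(-5 + F) + (-1 - 787/F) = -1 - 787/F + 2/(-5 + F))
j = -39329/2444 (j = (3935 - 1*52² - 780*52)/(52*(-5 + 52)) = (1/52)*(3935 - 1*2704 - 40560)/47 = (1/52)*(1/47)*(3935 - 2704 - 40560) = (1/52)*(1/47)*(-39329) = -39329/2444 ≈ -16.092)
1/j = 1/(-39329/2444) = -2444/39329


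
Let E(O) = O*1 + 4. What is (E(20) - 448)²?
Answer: 179776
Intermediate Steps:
E(O) = 4 + O (E(O) = O + 4 = 4 + O)
(E(20) - 448)² = ((4 + 20) - 448)² = (24 - 448)² = (-424)² = 179776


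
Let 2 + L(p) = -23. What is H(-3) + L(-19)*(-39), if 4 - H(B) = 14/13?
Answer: 12713/13 ≈ 977.92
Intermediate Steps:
L(p) = -25 (L(p) = -2 - 23 = -25)
H(B) = 38/13 (H(B) = 4 - 14/13 = 38/13)
H(-3) + L(-19)*(-39) = 38/13 - 25*(-39) = 38/13 + 975 = 12713/13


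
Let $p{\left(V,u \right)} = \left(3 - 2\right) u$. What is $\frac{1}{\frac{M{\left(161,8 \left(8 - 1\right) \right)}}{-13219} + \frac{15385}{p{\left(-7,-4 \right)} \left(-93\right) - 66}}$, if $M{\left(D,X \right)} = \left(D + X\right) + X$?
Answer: $\frac{237942}{11958281} \approx 0.019898$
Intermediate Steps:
$M{\left(D,X \right)} = D + 2 X$
$p{\left(V,u \right)} = u$ ($p{\left(V,u \right)} = 1 u = u$)
$\frac{1}{\frac{M{\left(161,8 \left(8 - 1\right) \right)}}{-13219} + \frac{15385}{p{\left(-7,-4 \right)} \left(-93\right) - 66}} = \frac{1}{\frac{161 + 2 \cdot 8 \left(8 - 1\right)}{-13219} + \frac{15385}{\left(-4\right) \left(-93\right) - 66}} = \frac{1}{\left(161 + 2 \cdot 8 \cdot 7\right) \left(- \frac{1}{13219}\right) + \frac{15385}{372 - 66}} = \frac{1}{\left(161 + 2 \cdot 56\right) \left(- \frac{1}{13219}\right) + \frac{15385}{306}} = \frac{1}{\left(161 + 112\right) \left(- \frac{1}{13219}\right) + 15385 \cdot \frac{1}{306}} = \frac{1}{273 \left(- \frac{1}{13219}\right) + \frac{905}{18}} = \frac{1}{- \frac{273}{13219} + \frac{905}{18}} = \frac{1}{\frac{11958281}{237942}} = \frac{237942}{11958281}$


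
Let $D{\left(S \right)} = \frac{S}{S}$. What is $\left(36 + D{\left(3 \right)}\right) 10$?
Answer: $370$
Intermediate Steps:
$D{\left(S \right)} = 1$
$\left(36 + D{\left(3 \right)}\right) 10 = \left(36 + 1\right) 10 = 37 \cdot 10 = 370$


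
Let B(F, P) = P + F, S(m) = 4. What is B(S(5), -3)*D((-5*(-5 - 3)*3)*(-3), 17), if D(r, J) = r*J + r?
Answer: -6480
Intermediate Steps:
B(F, P) = F + P
D(r, J) = r + J*r (D(r, J) = J*r + r = r + J*r)
B(S(5), -3)*D((-5*(-5 - 3)*3)*(-3), 17) = (4 - 3)*(((-5*(-5 - 3)*3)*(-3))*(1 + 17)) = 1*(((-5*(-8)*3)*(-3))*18) = 1*(((40*3)*(-3))*18) = 1*((120*(-3))*18) = 1*(-360*18) = 1*(-6480) = -6480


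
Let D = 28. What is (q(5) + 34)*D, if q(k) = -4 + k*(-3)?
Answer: 420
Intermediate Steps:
q(k) = -4 - 3*k
(q(5) + 34)*D = ((-4 - 3*5) + 34)*28 = ((-4 - 15) + 34)*28 = (-19 + 34)*28 = 15*28 = 420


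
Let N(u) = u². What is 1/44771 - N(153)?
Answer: -1048044338/44771 ≈ -23409.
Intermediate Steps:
1/44771 - N(153) = 1/44771 - 1*153² = 1/44771 - 1*23409 = 1/44771 - 23409 = -1048044338/44771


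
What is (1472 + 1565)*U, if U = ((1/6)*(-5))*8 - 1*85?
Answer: -835175/3 ≈ -2.7839e+5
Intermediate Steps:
U = -275/3 (U = ((1*(⅙))*(-5))*8 - 85 = ((⅙)*(-5))*8 - 85 = -⅚*8 - 85 = -20/3 - 85 = -275/3 ≈ -91.667)
(1472 + 1565)*U = (1472 + 1565)*(-275/3) = 3037*(-275/3) = -835175/3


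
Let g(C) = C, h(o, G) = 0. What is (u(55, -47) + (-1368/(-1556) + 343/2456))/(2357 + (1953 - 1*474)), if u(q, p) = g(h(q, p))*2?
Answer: 973379/3664853024 ≈ 0.00026560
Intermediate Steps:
u(q, p) = 0 (u(q, p) = 0*2 = 0)
(u(55, -47) + (-1368/(-1556) + 343/2456))/(2357 + (1953 - 1*474)) = (0 + (-1368/(-1556) + 343/2456))/(2357 + (1953 - 1*474)) = (0 + (-1368*(-1/1556) + 343*(1/2456)))/(2357 + (1953 - 474)) = (0 + (342/389 + 343/2456))/(2357 + 1479) = (0 + 973379/955384)/3836 = (973379/955384)*(1/3836) = 973379/3664853024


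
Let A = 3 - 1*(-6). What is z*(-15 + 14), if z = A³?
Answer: -729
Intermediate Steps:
A = 9 (A = 3 + 6 = 9)
z = 729 (z = 9³ = 729)
z*(-15 + 14) = 729*(-15 + 14) = 729*(-1) = -729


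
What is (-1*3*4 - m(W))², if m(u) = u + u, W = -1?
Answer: 100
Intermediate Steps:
m(u) = 2*u
(-1*3*4 - m(W))² = (-1*3*4 - 2*(-1))² = (-3*4 - 1*(-2))² = (-12 + 2)² = (-10)² = 100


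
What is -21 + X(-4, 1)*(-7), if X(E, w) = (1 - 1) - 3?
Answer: 0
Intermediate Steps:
X(E, w) = -3 (X(E, w) = 0 - 3 = -3)
-21 + X(-4, 1)*(-7) = -21 - 3*(-7) = -21 + 21 = 0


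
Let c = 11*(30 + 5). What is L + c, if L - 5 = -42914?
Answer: -42524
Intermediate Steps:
c = 385 (c = 11*35 = 385)
L = -42909 (L = 5 - 42914 = -42909)
L + c = -42909 + 385 = -42524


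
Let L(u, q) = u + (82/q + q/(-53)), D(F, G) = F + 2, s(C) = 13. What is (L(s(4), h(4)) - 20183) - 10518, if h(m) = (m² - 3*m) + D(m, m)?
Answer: -8130197/265 ≈ -30680.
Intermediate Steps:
D(F, G) = 2 + F
h(m) = 2 + m² - 2*m (h(m) = (m² - 3*m) + (2 + m) = 2 + m² - 2*m)
L(u, q) = u + 82/q - q/53 (L(u, q) = u + (82/q + q*(-1/53)) = u + (82/q - q/53) = u + 82/q - q/53)
(L(s(4), h(4)) - 20183) - 10518 = ((13 + 82/(2 + 4² - 2*4) - (2 + 4² - 2*4)/53) - 20183) - 10518 = ((13 + 82/(2 + 16 - 8) - (2 + 16 - 8)/53) - 20183) - 10518 = ((13 + 82/10 - 1/53*10) - 20183) - 10518 = ((13 + 82*(⅒) - 10/53) - 20183) - 10518 = ((13 + 41/5 - 10/53) - 20183) - 10518 = (5568/265 - 20183) - 10518 = -5342927/265 - 10518 = -8130197/265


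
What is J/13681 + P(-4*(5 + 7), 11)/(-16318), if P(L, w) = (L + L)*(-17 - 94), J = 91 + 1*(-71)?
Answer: -72729188/111623279 ≈ -0.65156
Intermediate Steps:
J = 20 (J = 91 - 71 = 20)
P(L, w) = -222*L (P(L, w) = (2*L)*(-111) = -222*L)
J/13681 + P(-4*(5 + 7), 11)/(-16318) = 20/13681 - (-888)*(5 + 7)/(-16318) = 20*(1/13681) - (-888)*12*(-1/16318) = 20/13681 - 222*(-48)*(-1/16318) = 20/13681 + 10656*(-1/16318) = 20/13681 - 5328/8159 = -72729188/111623279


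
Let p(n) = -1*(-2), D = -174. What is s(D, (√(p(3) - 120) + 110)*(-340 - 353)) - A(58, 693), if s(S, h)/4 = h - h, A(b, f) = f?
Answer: -693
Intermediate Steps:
p(n) = 2
s(S, h) = 0 (s(S, h) = 4*(h - h) = 4*0 = 0)
s(D, (√(p(3) - 120) + 110)*(-340 - 353)) - A(58, 693) = 0 - 1*693 = 0 - 693 = -693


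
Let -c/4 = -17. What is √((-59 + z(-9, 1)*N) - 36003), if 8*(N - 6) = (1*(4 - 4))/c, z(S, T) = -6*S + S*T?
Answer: 4*I*√2237 ≈ 189.19*I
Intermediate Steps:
c = 68 (c = -4*(-17) = 68)
N = 6 (N = 6 + ((1*(4 - 4))/68)/8 = 6 + ((1*0)*(1/68))/8 = 6 + (0*(1/68))/8 = 6 + (⅛)*0 = 6 + 0 = 6)
√((-59 + z(-9, 1)*N) - 36003) = √((-59 - 9*(-6 + 1)*6) - 36003) = √((-59 - 9*(-5)*6) - 36003) = √((-59 + 45*6) - 36003) = √((-59 + 270) - 36003) = √(211 - 36003) = √(-35792) = 4*I*√2237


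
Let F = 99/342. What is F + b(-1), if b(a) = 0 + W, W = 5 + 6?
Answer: 429/38 ≈ 11.289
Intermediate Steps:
W = 11
b(a) = 11 (b(a) = 0 + 11 = 11)
F = 11/38 (F = 99*(1/342) = 11/38 ≈ 0.28947)
F + b(-1) = 11/38 + 11 = 429/38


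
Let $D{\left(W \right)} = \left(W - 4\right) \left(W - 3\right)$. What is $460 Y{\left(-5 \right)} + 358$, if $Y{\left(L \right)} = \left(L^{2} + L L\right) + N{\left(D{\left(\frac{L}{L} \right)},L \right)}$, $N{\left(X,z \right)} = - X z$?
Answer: $37158$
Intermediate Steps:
$D{\left(W \right)} = \left(-4 + W\right) \left(-3 + W\right)$
$N{\left(X,z \right)} = - X z$
$Y{\left(L \right)} = - 6 L + 2 L^{2}$ ($Y{\left(L \right)} = \left(L^{2} + L L\right) - \left(12 + \left(\frac{L}{L}\right)^{2} - 7 \frac{L}{L}\right) L = \left(L^{2} + L^{2}\right) - \left(12 + 1^{2} - 7\right) L = 2 L^{2} - \left(12 + 1 - 7\right) L = 2 L^{2} - 6 L = - 6 L + 2 L^{2}$)
$460 Y{\left(-5 \right)} + 358 = 460 \cdot 2 \left(-5\right) \left(-3 - 5\right) + 358 = 460 \cdot 2 \left(-5\right) \left(-8\right) + 358 = 460 \cdot 80 + 358 = 36800 + 358 = 37158$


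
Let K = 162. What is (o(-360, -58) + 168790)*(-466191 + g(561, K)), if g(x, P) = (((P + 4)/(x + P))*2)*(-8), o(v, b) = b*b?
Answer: -58026011875346/723 ≈ -8.0257e+10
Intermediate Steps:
o(v, b) = b²
g(x, P) = -16*(4 + P)/(P + x) (g(x, P) = (((4 + P)/(P + x))*2)*(-8) = (2*(4 + P)/(P + x))*(-8) = -16*(4 + P)/(P + x))
(o(-360, -58) + 168790)*(-466191 + g(561, K)) = ((-58)² + 168790)*(-466191 + 16*(-4 - 1*162)/(162 + 561)) = (3364 + 168790)*(-466191 + 16*(-4 - 162)/723) = 172154*(-466191 + 16*(1/723)*(-166)) = 172154*(-466191 - 2656/723) = 172154*(-337058749/723) = -58026011875346/723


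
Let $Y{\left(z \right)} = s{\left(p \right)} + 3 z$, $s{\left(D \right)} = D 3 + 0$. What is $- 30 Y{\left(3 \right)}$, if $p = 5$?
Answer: $-720$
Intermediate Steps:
$s{\left(D \right)} = 3 D$ ($s{\left(D \right)} = 3 D + 0 = 3 D$)
$Y{\left(z \right)} = 15 + 3 z$ ($Y{\left(z \right)} = 3 \cdot 5 + 3 z = 15 + 3 z$)
$- 30 Y{\left(3 \right)} = - 30 \left(15 + 3 \cdot 3\right) = - 30 \left(15 + 9\right) = \left(-30\right) 24 = -720$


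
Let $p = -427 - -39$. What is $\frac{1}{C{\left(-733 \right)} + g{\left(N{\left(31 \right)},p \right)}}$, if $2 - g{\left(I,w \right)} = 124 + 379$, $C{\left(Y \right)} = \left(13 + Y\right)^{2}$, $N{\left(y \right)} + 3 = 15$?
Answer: $\frac{1}{517899} \approx 1.9309 \cdot 10^{-6}$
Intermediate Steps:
$N{\left(y \right)} = 12$ ($N{\left(y \right)} = -3 + 15 = 12$)
$p = -388$ ($p = -427 + 39 = -388$)
$g{\left(I,w \right)} = -501$ ($g{\left(I,w \right)} = 2 - \left(124 + 379\right) = 2 - 503 = -501$)
$\frac{1}{C{\left(-733 \right)} + g{\left(N{\left(31 \right)},p \right)}} = \frac{1}{\left(13 - 733\right)^{2} - 501} = \frac{1}{\left(-720\right)^{2} - 501} = \frac{1}{518400 - 501} = \frac{1}{517899}$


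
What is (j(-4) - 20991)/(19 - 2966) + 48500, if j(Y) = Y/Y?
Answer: 142950490/2947 ≈ 48507.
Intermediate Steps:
j(Y) = 1
(j(-4) - 20991)/(19 - 2966) + 48500 = (1 - 20991)/(19 - 2966) + 48500 = -20990/(-2947) + 48500 = -20990*(-1/2947) + 48500 = 20990/2947 + 48500 = 142950490/2947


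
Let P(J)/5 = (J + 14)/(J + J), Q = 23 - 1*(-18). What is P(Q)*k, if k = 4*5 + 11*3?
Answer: 14575/82 ≈ 177.74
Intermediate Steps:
Q = 41 (Q = 23 + 18 = 41)
k = 53 (k = 20 + 33 = 53)
P(J) = 5*(14 + J)/(2*J) (P(J) = 5*((J + 14)/(J + J)) = 5*((14 + J)/((2*J))) = 5*((14 + J)*(1/(2*J))) = 5*((14 + J)/(2*J)) = 5*(14 + J)/(2*J))
P(Q)*k = (5/2 + 35/41)*53 = (275/82)*53 = 14575/82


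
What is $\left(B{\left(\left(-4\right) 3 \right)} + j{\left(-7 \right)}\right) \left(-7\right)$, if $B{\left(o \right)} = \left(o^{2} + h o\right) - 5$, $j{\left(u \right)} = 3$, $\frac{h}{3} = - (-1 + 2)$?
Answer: $-1246$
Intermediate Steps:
$h = -3$ ($h = 3 \left(- (-1 + 2)\right) = 3 \left(\left(-1\right) 1\right) = 3 \left(-1\right) = -3$)
$B{\left(o \right)} = -5 + o^{2} - 3 o$ ($B{\left(o \right)} = \left(o^{2} - 3 o\right) - 5 = -5 + o^{2} - 3 o$)
$\left(B{\left(\left(-4\right) 3 \right)} + j{\left(-7 \right)}\right) \left(-7\right) = \left(\left(-5 + \left(\left(-4\right) 3\right)^{2} - 3 \left(\left(-4\right) 3\right)\right) + 3\right) \left(-7\right) = \left(\left(-5 + \left(-12\right)^{2} - -36\right) + 3\right) \left(-7\right) = \left(\left(-5 + 144 + 36\right) + 3\right) \left(-7\right) = \left(175 + 3\right) \left(-7\right) = 178 \left(-7\right) = -1246$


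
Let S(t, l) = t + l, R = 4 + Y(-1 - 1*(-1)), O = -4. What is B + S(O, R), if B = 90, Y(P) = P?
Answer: 90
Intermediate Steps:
R = 4 (R = 4 + (-1 - 1*(-1)) = 4 + (-1 + 1) = 4 + 0 = 4)
S(t, l) = l + t
B + S(O, R) = 90 + (4 - 4) = 90 + 0 = 90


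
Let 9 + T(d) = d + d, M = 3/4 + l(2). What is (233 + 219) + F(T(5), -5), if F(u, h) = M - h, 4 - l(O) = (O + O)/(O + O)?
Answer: 1843/4 ≈ 460.75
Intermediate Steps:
l(O) = 3 (l(O) = 4 - (O + O)/(O + O) = 4 - 2*O/(2*O) = 4 - 2*O*1/(2*O) = 4 - 1*1 = 4 - 1 = 3)
M = 15/4 (M = 3/4 + 3 = (¼)*3 + 3 = ¾ + 3 = 15/4 ≈ 3.7500)
T(d) = -9 + 2*d (T(d) = -9 + (d + d) = -9 + 2*d)
F(u, h) = 15/4 - h
(233 + 219) + F(T(5), -5) = (233 + 219) + (15/4 - 1*(-5)) = 452 + (15/4 + 5) = 452 + 35/4 = 1843/4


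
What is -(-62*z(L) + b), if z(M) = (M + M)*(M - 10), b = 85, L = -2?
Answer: 2891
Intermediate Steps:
z(M) = 2*M*(-10 + M) (z(M) = (2*M)*(-10 + M) = 2*M*(-10 + M))
-(-62*z(L) + b) = -(-124*(-2)*(-10 - 2) + 85) = -(-124*(-2)*(-12) + 85) = -(-62*48 + 85) = -(-2976 + 85) = -1*(-2891) = 2891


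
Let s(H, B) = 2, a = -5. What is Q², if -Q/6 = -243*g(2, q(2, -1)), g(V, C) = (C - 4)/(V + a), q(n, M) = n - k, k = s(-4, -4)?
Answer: 3779136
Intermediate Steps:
k = 2
q(n, M) = -2 + n (q(n, M) = n - 1*2 = n - 2 = -2 + n)
g(V, C) = (-4 + C)/(-5 + V) (g(V, C) = (C - 4)/(V - 5) = (-4 + C)/(-5 + V))
Q = 1944 (Q = -(-1458)*(-4 + (-2 + 2))/(-5 + 2) = -(-1458)*(-4 + 0)/(-3) = -(-1458)*(-⅓*(-4)) = -(-1458)*4/3 = -6*(-324) = 1944)
Q² = 1944² = 3779136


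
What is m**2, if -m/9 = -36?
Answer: 104976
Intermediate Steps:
m = 324 (m = -9*(-36) = 324)
m**2 = 324**2 = 104976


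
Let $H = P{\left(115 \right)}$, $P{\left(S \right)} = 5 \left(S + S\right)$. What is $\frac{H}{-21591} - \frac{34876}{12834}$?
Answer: $- \frac{14217904}{5131461} \approx -2.7707$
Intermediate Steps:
$P{\left(S \right)} = 10 S$ ($P{\left(S \right)} = 5 \cdot 2 S = 10 S$)
$H = 1150$ ($H = 10 \cdot 115 = 1150$)
$\frac{H}{-21591} - \frac{34876}{12834} = \frac{1150}{-21591} - \frac{34876}{12834} = 1150 \left(- \frac{1}{21591}\right) - \frac{17438}{6417} = - \frac{1150}{21591} - \frac{17438}{6417} = - \frac{14217904}{5131461}$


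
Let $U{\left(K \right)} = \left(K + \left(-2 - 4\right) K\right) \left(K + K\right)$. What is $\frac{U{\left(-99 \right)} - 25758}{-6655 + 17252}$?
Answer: $- \frac{123768}{10597} \approx -11.68$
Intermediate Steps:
$U{\left(K \right)} = - 10 K^{2}$ ($U{\left(K \right)} = \left(K - 6 K\right) 2 K = - 5 K 2 K = - 10 K^{2}$)
$\frac{U{\left(-99 \right)} - 25758}{-6655 + 17252} = \frac{- 10 \left(-99\right)^{2} - 25758}{-6655 + 17252} = \frac{\left(-10\right) 9801 - 25758}{10597} = \left(-98010 - 25758\right) \frac{1}{10597} = \left(-123768\right) \frac{1}{10597} = - \frac{123768}{10597}$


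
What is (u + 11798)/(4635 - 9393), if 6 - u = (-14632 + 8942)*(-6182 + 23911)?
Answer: -16814969/793 ≈ -21204.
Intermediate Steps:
u = 100878016 (u = 6 - (-14632 + 8942)*(-6182 + 23911) = 6 - (-5690)*17729 = 6 - 1*(-100878010) = 6 + 100878010 = 100878016)
(u + 11798)/(4635 - 9393) = (100878016 + 11798)/(4635 - 9393) = 100889814/(-4758) = 100889814*(-1/4758) = -16814969/793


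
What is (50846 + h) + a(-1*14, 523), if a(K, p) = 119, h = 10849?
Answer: 61814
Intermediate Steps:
(50846 + h) + a(-1*14, 523) = (50846 + 10849) + 119 = 61695 + 119 = 61814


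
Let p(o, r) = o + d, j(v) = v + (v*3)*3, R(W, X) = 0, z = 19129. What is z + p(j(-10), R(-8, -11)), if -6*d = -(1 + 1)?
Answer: 57088/3 ≈ 19029.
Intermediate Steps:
d = ⅓ (d = -(-1)*(1 + 1)/6 = -(-1)*2/6 = -⅙*(-2) = ⅓ ≈ 0.33333)
j(v) = 10*v (j(v) = v + (3*v)*3 = v + 9*v = 10*v)
p(o, r) = ⅓ + o (p(o, r) = o + ⅓ = ⅓ + o)
z + p(j(-10), R(-8, -11)) = 19129 + (⅓ + 10*(-10)) = 19129 + (⅓ - 100) = 19129 - 299/3 = 57088/3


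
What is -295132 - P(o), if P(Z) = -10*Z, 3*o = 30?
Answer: -295032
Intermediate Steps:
o = 10 (o = (⅓)*30 = 10)
-295132 - P(o) = -295132 - (-10)*10 = -295132 - 1*(-100) = -295132 + 100 = -295032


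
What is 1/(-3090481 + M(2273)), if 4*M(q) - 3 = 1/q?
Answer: -2273/7024661608 ≈ -3.2357e-7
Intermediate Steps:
M(q) = 3/4 + 1/(4*q)
1/(-3090481 + M(2273)) = 1/(-3090481 + (1/4)*(1 + 3*2273)/2273) = 1/(-3090481 + (1/4)*(1/2273)*(1 + 6819)) = 1/(-3090481 + (1/4)*(1/2273)*6820) = 1/(-3090481 + 1705/2273) = 1/(-7024661608/2273) = -2273/7024661608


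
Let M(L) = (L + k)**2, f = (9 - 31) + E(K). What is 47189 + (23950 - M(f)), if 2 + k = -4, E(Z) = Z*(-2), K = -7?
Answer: 70943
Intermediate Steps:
E(Z) = -2*Z
k = -6 (k = -2 - 4 = -6)
f = -8 (f = (9 - 31) - 2*(-7) = -22 + 14 = -8)
M(L) = (-6 + L)**2 (M(L) = (L - 6)**2 = (-6 + L)**2)
47189 + (23950 - M(f)) = 47189 + (23950 - (-6 - 8)**2) = 47189 + (23950 - 1*(-14)**2) = 47189 + (23950 - 1*196) = 47189 + (23950 - 196) = 47189 + 23754 = 70943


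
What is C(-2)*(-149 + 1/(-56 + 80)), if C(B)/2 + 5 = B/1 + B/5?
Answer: 26455/12 ≈ 2204.6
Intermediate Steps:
C(B) = -10 + 12*B/5 (C(B) = -10 + 2*(B/1 + B/5) = -10 + 2*(B*1 + B*(1/5)) = -10 + 2*(B + B/5) = -10 + 2*(6*B/5) = -10 + 12*B/5)
C(-2)*(-149 + 1/(-56 + 80)) = (-10 + (12/5)*(-2))*(-149 + 1/(-56 + 80)) = (-10 - 24/5)*(-149 + 1/24) = -74*(-149 + 1/24)/5 = -74/5*(-3575/24) = 26455/12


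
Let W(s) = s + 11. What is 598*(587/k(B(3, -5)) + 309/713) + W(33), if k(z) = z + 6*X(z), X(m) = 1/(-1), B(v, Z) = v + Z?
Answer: -5403311/124 ≈ -43575.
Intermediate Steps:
W(s) = 11 + s
B(v, Z) = Z + v
X(m) = -1
k(z) = -6 + z (k(z) = z + 6*(-1) = z - 6 = -6 + z)
598*(587/k(B(3, -5)) + 309/713) + W(33) = 598*(587/(-6 + (-5 + 3)) + 309/713) + (11 + 33) = 598*(587/(-6 - 2) + 309*(1/713)) + 44 = 598*(587/(-8) + 309/713) + 44 = 598*(587*(-⅛) + 309/713) + 44 = 598*(-587/8 + 309/713) + 44 = 598*(-416059/5704) + 44 = -5408767/124 + 44 = -5403311/124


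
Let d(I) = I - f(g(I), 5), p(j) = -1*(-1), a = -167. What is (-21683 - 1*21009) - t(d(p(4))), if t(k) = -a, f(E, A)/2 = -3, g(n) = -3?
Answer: -42859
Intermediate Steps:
p(j) = 1
f(E, A) = -6 (f(E, A) = 2*(-3) = -6)
d(I) = 6 + I (d(I) = I - 1*(-6) = I + 6 = 6 + I)
t(k) = 167 (t(k) = -1*(-167) = 167)
(-21683 - 1*21009) - t(d(p(4))) = (-21683 - 1*21009) - 1*167 = (-21683 - 21009) - 167 = -42692 - 167 = -42859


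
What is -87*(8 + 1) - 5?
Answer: -788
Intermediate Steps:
-87*(8 + 1) - 5 = -87*9 - 5 = -783 - 5 = -788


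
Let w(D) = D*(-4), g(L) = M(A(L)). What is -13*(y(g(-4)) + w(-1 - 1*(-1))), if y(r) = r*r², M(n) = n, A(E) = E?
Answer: 832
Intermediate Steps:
g(L) = L
w(D) = -4*D
y(r) = r³
-13*(y(g(-4)) + w(-1 - 1*(-1))) = -13*((-4)³ - 4*(-1 - 1*(-1))) = -13*(-64 - 4*(-1 + 1)) = -13*(-64 - 4*0) = -13*(-64 + 0) = -13*(-64) = 832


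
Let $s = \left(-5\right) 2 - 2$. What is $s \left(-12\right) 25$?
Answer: $3600$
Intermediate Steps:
$s = -12$ ($s = -10 - 2 = -12$)
$s \left(-12\right) 25 = \left(-12\right) \left(-12\right) 25 = 144 \cdot 25 = 3600$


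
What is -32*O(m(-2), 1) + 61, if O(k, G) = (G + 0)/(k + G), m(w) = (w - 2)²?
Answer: 1005/17 ≈ 59.118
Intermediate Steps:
m(w) = (-2 + w)²
O(k, G) = G/(G + k)
-32*O(m(-2), 1) + 61 = -32/(1 + (-2 - 2)²) + 61 = -32/(1 + (-4)²) + 61 = -32/(1 + 16) + 61 = -32/17 + 61 = 1005/17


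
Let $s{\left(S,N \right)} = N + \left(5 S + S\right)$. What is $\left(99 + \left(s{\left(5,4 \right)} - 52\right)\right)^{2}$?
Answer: $6561$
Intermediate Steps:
$s{\left(S,N \right)} = N + 6 S$
$\left(99 + \left(s{\left(5,4 \right)} - 52\right)\right)^{2} = \left(99 + \left(\left(4 + 6 \cdot 5\right) - 52\right)\right)^{2} = \left(99 + \left(\left(4 + 30\right) - 52\right)\right)^{2} = \left(99 + \left(34 - 52\right)\right)^{2} = \left(99 - 18\right)^{2} = 81^{2} = 6561$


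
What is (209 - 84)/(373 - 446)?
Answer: -125/73 ≈ -1.7123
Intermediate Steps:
(209 - 84)/(373 - 446) = 125/(-73) = 125*(-1/73) = -125/73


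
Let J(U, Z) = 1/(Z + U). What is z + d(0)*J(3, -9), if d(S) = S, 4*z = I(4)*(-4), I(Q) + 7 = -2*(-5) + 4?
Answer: -7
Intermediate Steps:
I(Q) = 7 (I(Q) = -7 + (-2*(-5) + 4) = -7 + (10 + 4) = -7 + 14 = 7)
z = -7 (z = (7*(-4))/4 = (1/4)*(-28) = -7)
J(U, Z) = 1/(U + Z)
z + d(0)*J(3, -9) = -7 + 0/(3 - 9) = -7 + 0/(-6) = -7 + 0*(-1/6) = -7 + 0 = -7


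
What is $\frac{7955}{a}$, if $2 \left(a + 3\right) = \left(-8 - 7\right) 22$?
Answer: $- \frac{7955}{168} \approx -47.351$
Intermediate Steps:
$a = -168$ ($a = -3 + \frac{\left(-8 - 7\right) 22}{2} = -3 + \frac{\left(-15\right) 22}{2} = -3 + \frac{1}{2} \left(-330\right) = -3 - 165 = -168$)
$\frac{7955}{a} = \frac{7955}{-168} = 7955 \left(- \frac{1}{168}\right) = - \frac{7955}{168}$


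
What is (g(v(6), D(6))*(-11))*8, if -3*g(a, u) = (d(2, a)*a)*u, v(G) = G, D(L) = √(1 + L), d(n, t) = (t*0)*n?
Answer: 0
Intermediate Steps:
d(n, t) = 0 (d(n, t) = 0*n = 0)
g(a, u) = 0 (g(a, u) = -0*a*u/3 = -0*u = -⅓*0 = 0)
(g(v(6), D(6))*(-11))*8 = (0*(-11))*8 = 0*8 = 0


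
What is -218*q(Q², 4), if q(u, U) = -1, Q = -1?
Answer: 218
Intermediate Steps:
-218*q(Q², 4) = -218*(-1) = 218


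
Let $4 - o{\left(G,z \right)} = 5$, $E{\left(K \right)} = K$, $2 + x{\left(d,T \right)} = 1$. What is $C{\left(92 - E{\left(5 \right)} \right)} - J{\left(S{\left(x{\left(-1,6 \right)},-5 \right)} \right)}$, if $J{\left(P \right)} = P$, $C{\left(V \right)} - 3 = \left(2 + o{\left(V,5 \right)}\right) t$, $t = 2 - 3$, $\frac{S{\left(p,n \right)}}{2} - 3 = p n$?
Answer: $-14$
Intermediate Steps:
$x{\left(d,T \right)} = -1$ ($x{\left(d,T \right)} = -2 + 1 = -1$)
$S{\left(p,n \right)} = 6 + 2 n p$ ($S{\left(p,n \right)} = 6 + 2 p n = 6 + 2 n p$)
$o{\left(G,z \right)} = -1$ ($o{\left(G,z \right)} = 4 - 5 = -1$)
$t = -1$ ($t = 2 - 3 = -1$)
$C{\left(V \right)} = 2$ ($C{\left(V \right)} = 3 + \left(2 - 1\right) \left(-1\right) = 3 + 1 \left(-1\right) = 3 - 1 = 2$)
$C{\left(92 - E{\left(5 \right)} \right)} - J{\left(S{\left(x{\left(-1,6 \right)},-5 \right)} \right)} = 2 - \left(6 + 2 \left(-5\right) \left(-1\right)\right) = 2 - \left(6 + 10\right) = 2 - 16 = -14$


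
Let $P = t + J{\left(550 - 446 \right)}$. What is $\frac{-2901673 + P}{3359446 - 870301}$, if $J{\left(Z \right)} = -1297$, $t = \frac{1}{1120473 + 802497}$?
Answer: $- \frac{5582324220899}{4786551160650} \approx -1.1663$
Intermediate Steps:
$t = \frac{1}{1922970} \approx 5.2003 \cdot 10^{-7}$
$P = - \frac{2494092089}{1922970}$ ($P = \frac{1}{1922970} - 1297 = - \frac{2494092089}{1922970} \approx -1297.0$)
$\frac{-2901673 + P}{3359446 - 870301} = \frac{-2901673 - \frac{2494092089}{1922970}}{3359446 - 870301} = - \frac{5582324220899}{1922970 \cdot 2489145} = \left(- \frac{5582324220899}{1922970}\right) \frac{1}{2489145} = - \frac{5582324220899}{4786551160650}$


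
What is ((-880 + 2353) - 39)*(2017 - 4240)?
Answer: -3187782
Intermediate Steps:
((-880 + 2353) - 39)*(2017 - 4240) = (1473 - 39)*(-2223) = 1434*(-2223) = -3187782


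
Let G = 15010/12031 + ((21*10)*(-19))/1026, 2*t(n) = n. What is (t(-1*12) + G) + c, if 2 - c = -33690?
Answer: 3647200399/108279 ≈ 33683.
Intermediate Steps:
t(n) = n/2
c = 33692 (c = 2 - 1*(-33690) = 2 + 33690 = 33692)
G = -285995/108279 (G = 15010*(1/12031) + (210*(-19))*(1/1026) = 15010/12031 - 3990*1/1026 = 15010/12031 - 35/9 = -285995/108279 ≈ -2.6413)
(t(-1*12) + G) + c = ((-1*12)/2 - 285995/108279) + 33692 = ((1/2)*(-12) - 285995/108279) + 33692 = (-6 - 285995/108279) + 33692 = -935669/108279 + 33692 = 3647200399/108279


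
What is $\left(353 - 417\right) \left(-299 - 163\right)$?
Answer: $29568$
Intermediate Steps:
$\left(353 - 417\right) \left(-299 - 163\right) = - 64 \left(-299 - 163\right) = \left(-64\right) \left(-462\right) = 29568$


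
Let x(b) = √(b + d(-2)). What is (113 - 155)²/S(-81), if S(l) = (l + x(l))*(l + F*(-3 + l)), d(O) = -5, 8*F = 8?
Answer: 47628/365585 + 588*I*√86/365585 ≈ 0.13028 + 0.014916*I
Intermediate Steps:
F = 1 (F = (⅛)*8 = 1)
x(b) = √(-5 + b) (x(b) = √(b - 5) = √(-5 + b))
S(l) = (-3 + 2*l)*(l + √(-5 + l)) (S(l) = (l + √(-5 + l))*(l + 1*(-3 + l)) = (l + √(-5 + l))*(l + (-3 + l)) = (l + √(-5 + l))*(-3 + 2*l) = (-3 + 2*l)*(l + √(-5 + l)))
(113 - 155)²/S(-81) = (113 - 155)²/(-3*(-81) - 3*√(-5 - 81) + 2*(-81)² + 2*(-81)*√(-5 - 81)) = (-42)²/(243 - 3*I*√86 + 2*6561 + 2*(-81)*√(-86)) = 1764/(243 - 3*I*√86 + 13122 + 2*(-81)*(I*√86)) = 1764/(243 - 3*I*√86 + 13122 - 162*I*√86) = 1764/(13365 - 165*I*√86)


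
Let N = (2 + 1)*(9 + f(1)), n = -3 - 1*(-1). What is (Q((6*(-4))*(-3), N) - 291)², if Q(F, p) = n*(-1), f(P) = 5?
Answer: 83521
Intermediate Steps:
n = -2 (n = -3 + 1 = -2)
N = 42 (N = (2 + 1)*(9 + 5) = 3*14 = 42)
Q(F, p) = 2 (Q(F, p) = -2*(-1) = 2)
(Q((6*(-4))*(-3), N) - 291)² = (2 - 291)² = (-289)² = 83521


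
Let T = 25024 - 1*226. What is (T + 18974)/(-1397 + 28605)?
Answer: 10943/6802 ≈ 1.6088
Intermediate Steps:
T = 24798 (T = 25024 - 226 = 24798)
(T + 18974)/(-1397 + 28605) = (24798 + 18974)/(-1397 + 28605) = 43772/27208 = 43772*(1/27208) = 10943/6802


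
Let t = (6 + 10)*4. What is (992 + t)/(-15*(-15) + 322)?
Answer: 1056/547 ≈ 1.9305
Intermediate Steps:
t = 64 (t = 16*4 = 64)
(992 + t)/(-15*(-15) + 322) = (992 + 64)/(-15*(-15) + 322) = 1056/(225 + 322) = 1056/547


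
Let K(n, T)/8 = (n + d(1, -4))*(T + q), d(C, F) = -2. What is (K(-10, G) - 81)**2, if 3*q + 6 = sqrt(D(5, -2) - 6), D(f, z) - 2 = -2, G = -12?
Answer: 1589025 - 80832*I*sqrt(6) ≈ 1.589e+6 - 1.98e+5*I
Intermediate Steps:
D(f, z) = 0 (D(f, z) = 2 - 2 = 0)
q = -2 + I*sqrt(6)/3 (q = -2 + sqrt(0 - 6)/3 = -2 + sqrt(-6)/3 = -2 + (I*sqrt(6))/3 = -2 + I*sqrt(6)/3 ≈ -2.0 + 0.8165*I)
K(n, T) = 8*(-2 + n)*(-2 + T + I*sqrt(6)/3) (K(n, T) = 8*((n - 2)*(T + (-2 + I*sqrt(6)/3))) = 8*((-2 + n)*(-2 + T + I*sqrt(6)/3)) = 8*(-2 + n)*(-2 + T + I*sqrt(6)/3))
(K(-10, G) - 81)**2 = ((32 - 16*(-12) + 8*(-12)*(-10) - 16*I*sqrt(6)/3 - 8/3*(-10)*(6 - I*sqrt(6))) - 81)**2 = ((32 + 192 + 960 - 16*I*sqrt(6)/3 + (160 - 80*I*sqrt(6)/3)) - 81)**2 = ((1344 - 32*I*sqrt(6)) - 81)**2 = (1263 - 32*I*sqrt(6))**2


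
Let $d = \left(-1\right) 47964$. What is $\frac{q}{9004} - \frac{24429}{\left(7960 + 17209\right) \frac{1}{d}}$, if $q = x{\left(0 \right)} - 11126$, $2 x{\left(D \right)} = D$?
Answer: $\frac{5274909911965}{113310838} \approx 46553.0$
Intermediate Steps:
$x{\left(D \right)} = \frac{D}{2}$
$d = -47964$
$q = -11126$ ($q = \frac{1}{2} \cdot 0 - 11126 = 0 - 11126 = -11126$)
$\frac{q}{9004} - \frac{24429}{\left(7960 + 17209\right) \frac{1}{d}} = - \frac{11126}{9004} - \frac{24429}{\left(7960 + 17209\right) \frac{1}{-47964}} = \left(-11126\right) \frac{1}{9004} - \frac{24429}{25169 \left(- \frac{1}{47964}\right)} = - \frac{5563}{4502} - \frac{24429}{- \frac{25169}{47964}} = - \frac{5563}{4502} - - \frac{1171712556}{25169} = - \frac{5563}{4502} + \frac{1171712556}{25169} = \frac{5274909911965}{113310838}$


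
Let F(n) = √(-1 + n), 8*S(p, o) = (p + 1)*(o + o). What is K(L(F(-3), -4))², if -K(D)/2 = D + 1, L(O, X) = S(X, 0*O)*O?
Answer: 4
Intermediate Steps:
S(p, o) = o*(1 + p)/4 (S(p, o) = ((p + 1)*(o + o))/8 = ((1 + p)*(2*o))/8 = (2*o*(1 + p))/8 = o*(1 + p)/4)
L(O, X) = 0 (L(O, X) = ((0*O)*(1 + X)/4)*O = ((¼)*0*(1 + X))*O = 0*O = 0)
K(D) = -2 - 2*D (K(D) = -2*(D + 1) = -2*(1 + D) = -2 - 2*D)
K(L(F(-3), -4))² = (-2 - 2*0)² = (-2 + 0)² = (-2)² = 4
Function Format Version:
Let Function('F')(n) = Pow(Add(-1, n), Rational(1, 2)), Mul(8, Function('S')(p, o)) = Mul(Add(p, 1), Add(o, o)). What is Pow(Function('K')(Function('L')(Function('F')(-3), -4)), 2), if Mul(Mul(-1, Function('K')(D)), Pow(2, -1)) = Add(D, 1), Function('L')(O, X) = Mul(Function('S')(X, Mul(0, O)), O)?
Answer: 4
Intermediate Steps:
Function('S')(p, o) = Mul(Rational(1, 4), o, Add(1, p)) (Function('S')(p, o) = Mul(Rational(1, 8), Mul(Add(p, 1), Add(o, o))) = Mul(Rational(1, 8), Mul(Add(1, p), Mul(2, o))) = Mul(Rational(1, 8), Mul(2, o, Add(1, p))) = Mul(Rational(1, 4), o, Add(1, p)))
Function('L')(O, X) = 0 (Function('L')(O, X) = Mul(Mul(Rational(1, 4), Mul(0, O), Add(1, X)), O) = Mul(Mul(Rational(1, 4), 0, Add(1, X)), O) = Mul(0, O) = 0)
Function('K')(D) = Add(-2, Mul(-2, D)) (Function('K')(D) = Mul(-2, Add(D, 1)) = Mul(-2, Add(1, D)) = Add(-2, Mul(-2, D)))
Pow(Function('K')(Function('L')(Function('F')(-3), -4)), 2) = Pow(Add(-2, Mul(-2, 0)), 2) = Pow(Add(-2, 0), 2) = Pow(-2, 2) = 4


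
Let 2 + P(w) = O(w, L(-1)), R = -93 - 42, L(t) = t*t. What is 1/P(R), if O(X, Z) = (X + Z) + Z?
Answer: -1/135 ≈ -0.0074074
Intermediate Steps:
L(t) = t**2
R = -135
O(X, Z) = X + 2*Z
P(w) = w (P(w) = -2 + (w + 2*(-1)**2) = -2 + (w + 2*1) = -2 + (w + 2) = -2 + (2 + w) = w)
1/P(R) = 1/(-135) = -1/135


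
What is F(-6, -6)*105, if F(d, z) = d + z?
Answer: -1260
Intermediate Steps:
F(-6, -6)*105 = (-6 - 6)*105 = -12*105 = -1260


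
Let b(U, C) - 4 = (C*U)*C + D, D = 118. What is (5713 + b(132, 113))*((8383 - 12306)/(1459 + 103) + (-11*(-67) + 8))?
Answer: 1961563797081/1562 ≈ 1.2558e+9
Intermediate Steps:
b(U, C) = 122 + U*C² (b(U, C) = 4 + ((C*U)*C + 118) = 4 + (U*C² + 118) = 4 + (118 + U*C²) = 122 + U*C²)
(5713 + b(132, 113))*((8383 - 12306)/(1459 + 103) + (-11*(-67) + 8)) = (5713 + (122 + 132*113²))*((8383 - 12306)/(1459 + 103) + (-11*(-67) + 8)) = (5713 + (122 + 132*12769))*(-3923/1562 + (737 + 8)) = (5713 + (122 + 1685508))*(-3923*1/1562 + 745) = (5713 + 1685630)*(-3923/1562 + 745) = 1691343*(1159767/1562) = 1961563797081/1562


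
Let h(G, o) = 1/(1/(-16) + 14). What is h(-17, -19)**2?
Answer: 256/49729 ≈ 0.0051479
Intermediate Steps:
h(G, o) = 16/223 (h(G, o) = 1/(-1/16 + 14) = 1/(223/16) = 16/223)
h(-17, -19)**2 = (16/223)**2 = 256/49729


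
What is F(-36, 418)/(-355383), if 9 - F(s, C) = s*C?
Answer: -239/5641 ≈ -0.042368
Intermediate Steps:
F(s, C) = 9 - C*s (F(s, C) = 9 - s*C = 9 - C*s)
F(-36, 418)/(-355383) = (9 - 1*418*(-36))/(-355383) = (9 + 15048)*(-1/355383) = 15057*(-1/355383) = -239/5641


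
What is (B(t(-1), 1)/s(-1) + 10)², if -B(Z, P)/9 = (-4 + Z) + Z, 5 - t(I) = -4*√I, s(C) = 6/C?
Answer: 217 + 456*I ≈ 217.0 + 456.0*I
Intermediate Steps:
t(I) = 5 + 4*√I (t(I) = 5 - (-4)*√I = 5 + 4*√I)
B(Z, P) = 36 - 18*Z (B(Z, P) = -9*((-4 + Z) + Z) = -9*(-4 + 2*Z) = 36 - 18*Z)
(B(t(-1), 1)/s(-1) + 10)² = ((36 - 18*(5 + 4*√(-1)))/((6/(-1))) + 10)² = ((36 - 18*(5 + 4*I))/((6*(-1))) + 10)² = ((36 + (-90 - 72*I))/(-6) + 10)² = ((-54 - 72*I)*(-⅙) + 10)² = ((9 + 12*I) + 10)² = (19 + 12*I)²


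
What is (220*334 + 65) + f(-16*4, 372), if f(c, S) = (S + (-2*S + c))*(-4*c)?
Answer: -38071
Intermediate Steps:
f(c, S) = -4*c*(c - S) (f(c, S) = (S + (c - 2*S))*(-4*c) = (c - S)*(-4*c) = -4*c*(c - S))
(220*334 + 65) + f(-16*4, 372) = (220*334 + 65) + 4*(-16*4)*(372 - (-16)*4) = (73480 + 65) + 4*(-64)*(372 - 1*(-64)) = 73545 + 4*(-64)*(372 + 64) = 73545 + 4*(-64)*436 = 73545 - 111616 = -38071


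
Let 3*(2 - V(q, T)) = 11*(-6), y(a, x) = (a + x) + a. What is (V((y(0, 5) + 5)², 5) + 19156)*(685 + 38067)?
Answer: 743263360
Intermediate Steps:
y(a, x) = x + 2*a
V(q, T) = 24 (V(q, T) = 2 - 11*(-6)/3 = 2 - ⅓*(-66) = 2 + 22 = 24)
(V((y(0, 5) + 5)², 5) + 19156)*(685 + 38067) = (24 + 19156)*(685 + 38067) = 19180*38752 = 743263360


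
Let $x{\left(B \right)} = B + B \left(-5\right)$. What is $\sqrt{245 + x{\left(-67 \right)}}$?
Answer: $3 \sqrt{57} \approx 22.65$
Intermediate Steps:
$x{\left(B \right)} = - 4 B$ ($x{\left(B \right)} = B - 5 B = - 4 B$)
$\sqrt{245 + x{\left(-67 \right)}} = \sqrt{245 - -268} = \sqrt{245 + 268} = \sqrt{513} = 3 \sqrt{57}$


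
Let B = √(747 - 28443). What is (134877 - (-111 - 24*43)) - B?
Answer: 136020 - 4*I*√1731 ≈ 1.3602e+5 - 166.42*I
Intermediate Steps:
B = 4*I*√1731 (B = √(-27696) = 4*I*√1731 ≈ 166.42*I)
(134877 - (-111 - 24*43)) - B = (134877 - (-111 - 24*43)) - 4*I*√1731 = (134877 - (-111 - 1032)) - 4*I*√1731 = (134877 - 1*(-1143)) - 4*I*√1731 = (134877 + 1143) - 4*I*√1731 = 136020 - 4*I*√1731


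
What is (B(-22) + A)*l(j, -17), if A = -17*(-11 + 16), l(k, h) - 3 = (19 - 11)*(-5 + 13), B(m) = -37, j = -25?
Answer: -8174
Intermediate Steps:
l(k, h) = 67 (l(k, h) = 3 + (19 - 11)*(-5 + 13) = 3 + 8*8 = 3 + 64 = 67)
A = -85 (A = -17*5 = -85)
(B(-22) + A)*l(j, -17) = (-37 - 85)*67 = -122*67 = -8174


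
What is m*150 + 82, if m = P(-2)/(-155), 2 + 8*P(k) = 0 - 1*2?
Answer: 2557/31 ≈ 82.484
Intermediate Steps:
P(k) = -½ (P(k) = -¼ + (0 - 1*2)/8 = -¼ + (0 - 2)/8 = -¼ + (⅛)*(-2) = -¼ - ¼ = -½)
m = 1/310 (m = -½/(-155) = -½*(-1/155) = 1/310 ≈ 0.0032258)
m*150 + 82 = (1/310)*150 + 82 = 15/31 + 82 = 2557/31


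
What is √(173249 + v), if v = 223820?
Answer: √397069 ≈ 630.13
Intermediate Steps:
√(173249 + v) = √(173249 + 223820) = √397069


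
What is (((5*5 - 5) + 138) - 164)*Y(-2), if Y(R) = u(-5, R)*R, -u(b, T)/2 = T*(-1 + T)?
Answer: -144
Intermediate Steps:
u(b, T) = -2*T*(-1 + T)
Y(R) = 2*R**2*(1 - R) (Y(R) = (2*R*(1 - R))*R = 2*R**2*(1 - R))
(((5*5 - 5) + 138) - 164)*Y(-2) = (((5*5 - 5) + 138) - 164)*(2*(-2)**2*(1 - 1*(-2))) = (((25 - 5) + 138) - 164)*(2*4*(1 + 2)) = ((20 + 138) - 164)*(2*4*3) = (158 - 164)*24 = -6*24 = -144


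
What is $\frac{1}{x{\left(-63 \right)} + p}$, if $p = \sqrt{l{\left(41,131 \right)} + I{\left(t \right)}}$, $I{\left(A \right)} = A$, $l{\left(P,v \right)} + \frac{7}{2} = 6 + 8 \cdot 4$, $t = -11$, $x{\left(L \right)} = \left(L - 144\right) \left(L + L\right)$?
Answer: $\frac{52164}{1360541401} - \frac{\sqrt{94}}{1360541401} \approx 3.8333 \cdot 10^{-5}$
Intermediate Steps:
$x{\left(L \right)} = 2 L \left(-144 + L\right)$ ($x{\left(L \right)} = \left(-144 + L\right) 2 L = 2 L \left(-144 + L\right)$)
$l{\left(P,v \right)} = \frac{69}{2}$ ($l{\left(P,v \right)} = - \frac{7}{2} + \left(6 + 8 \cdot 4\right) = - \frac{7}{2} + \left(6 + 32\right) = - \frac{7}{2} + 38 = \frac{69}{2}$)
$p = \frac{\sqrt{94}}{2}$ ($p = \sqrt{\frac{69}{2} - 11} = \sqrt{\frac{47}{2}} = \frac{\sqrt{94}}{2} \approx 4.8477$)
$\frac{1}{x{\left(-63 \right)} + p} = \frac{1}{2 \left(-63\right) \left(-144 - 63\right) + \frac{\sqrt{94}}{2}} = \frac{1}{2 \left(-63\right) \left(-207\right) + \frac{\sqrt{94}}{2}} = \frac{1}{26082 + \frac{\sqrt{94}}{2}}$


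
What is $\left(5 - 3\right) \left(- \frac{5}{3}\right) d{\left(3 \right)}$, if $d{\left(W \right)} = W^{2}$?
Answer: $-30$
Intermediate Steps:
$\left(5 - 3\right) \left(- \frac{5}{3}\right) d{\left(3 \right)} = \left(5 - 3\right) \left(- \frac{5}{3}\right) 3^{2} = \left(5 - 3\right) \left(\left(-5\right) \frac{1}{3}\right) 9 = 2 \left(- \frac{5}{3}\right) 9 = \left(- \frac{10}{3}\right) 9 = -30$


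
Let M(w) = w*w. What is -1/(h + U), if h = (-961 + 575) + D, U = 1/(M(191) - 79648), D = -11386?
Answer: 43167/508161925 ≈ 8.4947e-5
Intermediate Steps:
M(w) = w**2
U = -1/43167 (U = 1/(191**2 - 79648) = 1/(36481 - 79648) = 1/(-43167) = -1/43167 ≈ -2.3166e-5)
h = -11772 (h = (-961 + 575) - 11386 = -386 - 11386 = -11772)
-1/(h + U) = -1/(-11772 - 1/43167) = -1/(-508161925/43167) = -1*(-43167/508161925) = 43167/508161925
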